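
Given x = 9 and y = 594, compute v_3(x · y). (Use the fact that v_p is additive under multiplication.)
v_3(5346) = 5

v_p(x) = 2 (factor: 9 = 3^2 · 1); v_p(y) = 3 (factor: 594 = 3^3 · 22). Additivity: v_p(xy) = v_p(x) + v_p(y) = 2 + 3 = 5. (Direct check: xy = 5346 = 3^5 · (22).)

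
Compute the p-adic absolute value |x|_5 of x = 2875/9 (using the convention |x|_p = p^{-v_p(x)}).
|2875/9|_5 = 1/125

Step 1 — compute v_5(x) by factoring powers of 5 out of the numerator and denominator: v_5(2875/9) = 3. Step 2 — apply |x|_p = p^{-v_p(x)} = 5^{-3} = 1/125.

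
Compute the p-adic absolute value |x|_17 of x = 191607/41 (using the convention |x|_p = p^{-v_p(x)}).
|191607/41|_17 = 1/4913

Step 1 — compute v_17(x) by factoring powers of 17 out of the numerator and denominator: v_17(191607/41) = 3. Step 2 — apply |x|_p = p^{-v_p(x)} = 17^{-3} = 1/4913.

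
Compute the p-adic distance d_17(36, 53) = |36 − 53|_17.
d_17(36, 53) = 1/17

Step 1 — x − y = 36 − 53 = -17. Step 2 — v_17(-17) = 1 (factor: -17 = −(17^1 · 1); the sign does not affect v_p). Step 3 — |x − y|_17 = 17^{-1} = 1/17.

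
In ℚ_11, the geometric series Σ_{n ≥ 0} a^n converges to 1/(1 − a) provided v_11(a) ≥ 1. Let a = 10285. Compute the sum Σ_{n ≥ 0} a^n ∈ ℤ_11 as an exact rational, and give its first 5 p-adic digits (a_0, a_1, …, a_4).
Σ a^n = 1/(1 − a) = -1/10284;  first 5 digits = (1, 0, 8, 7, 9)

v_11(a) = 2 ≥ 1, so the series converges in ℤ_11 to 1/(1 − a) = 1/(1 − 10285) = -1/10284. Expand this rational in ℤ_11: compute digits iteratively via d_i = x_i mod 11, x_{i+1} = (x_i − d_i)/11. The first 5 digits are (1, 0, 8, 7, 9).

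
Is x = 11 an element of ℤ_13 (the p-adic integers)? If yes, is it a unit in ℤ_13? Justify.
x ∈ ℤ_13^× (unit); v_13(x) = 0

ℤ_13 = {x ∈ ℚ_13 : v_13(x) ≥ 0} and ℤ_13^× = {x ∈ ℤ_13 : v_13(x) = 0}. Here v_13(11) = v_13(num) − v_13(den) = 0; compare against these criteria.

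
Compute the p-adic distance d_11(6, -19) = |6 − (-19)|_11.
d_11(6, -19) = 1

Step 1 — x − y = 6 − (-19) = 25. Step 2 — v_11(25) = 0 (factor: 25 = (11^0 · 25); the sign does not affect v_p). Step 3 — |x − y|_11 = 11^{0} = 1.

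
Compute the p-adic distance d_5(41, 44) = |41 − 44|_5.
d_5(41, 44) = 1

Step 1 — x − y = 41 − 44 = -3. Step 2 — v_5(-3) = 0 (factor: -3 = −(5^0 · 3); the sign does not affect v_p). Step 3 — |x − y|_5 = 5^{0} = 1.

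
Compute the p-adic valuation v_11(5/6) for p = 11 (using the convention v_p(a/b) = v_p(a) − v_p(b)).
v_11(5/6) = 0

Factor powers of 11 from the numerator and denominator of the reduced fraction: 5 = 11^0 · 5 and 6 = 11^0 · 6. Apply v_p(a/b) = v_p(a) − v_p(b): v_11(5/6) = 0 − 0 = 0.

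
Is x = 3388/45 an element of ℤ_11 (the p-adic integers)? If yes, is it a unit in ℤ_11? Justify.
x ∈ ℤ_11 but not a unit; v_11(x) = 2 > 0

ℤ_11 = {x ∈ ℚ_11 : v_11(x) ≥ 0} and ℤ_11^× = {x ∈ ℤ_11 : v_11(x) = 0}. Here v_11(3388/45) = v_11(num) − v_11(den) = 2; compare against these criteria.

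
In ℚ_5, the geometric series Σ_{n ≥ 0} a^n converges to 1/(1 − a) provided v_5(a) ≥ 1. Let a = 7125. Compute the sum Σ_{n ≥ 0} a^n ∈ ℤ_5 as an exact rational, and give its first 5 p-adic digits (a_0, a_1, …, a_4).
Σ a^n = 1/(1 − a) = -1/7124;  first 5 digits = (1, 0, 0, 2, 1)

v_5(a) = 3 ≥ 1, so the series converges in ℤ_5 to 1/(1 − a) = 1/(1 − 7125) = -1/7124. Expand this rational in ℤ_5: compute digits iteratively via d_i = x_i mod 5, x_{i+1} = (x_i − d_i)/5. The first 5 digits are (1, 0, 0, 2, 1).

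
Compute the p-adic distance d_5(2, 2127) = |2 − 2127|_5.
d_5(2, 2127) = 1/125

Step 1 — x − y = 2 − 2127 = -2125. Step 2 — v_5(-2125) = 3 (factor: -2125 = −(5^3 · 17); the sign does not affect v_p). Step 3 — |x − y|_5 = 5^{-3} = 1/125.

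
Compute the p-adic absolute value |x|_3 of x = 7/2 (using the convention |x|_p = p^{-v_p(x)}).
|7/2|_3 = 1

Step 1 — compute v_3(x) by factoring powers of 3 out of the numerator and denominator: v_3(7/2) = 0. Step 2 — apply |x|_p = p^{-v_p(x)} = 3^{0} = 1.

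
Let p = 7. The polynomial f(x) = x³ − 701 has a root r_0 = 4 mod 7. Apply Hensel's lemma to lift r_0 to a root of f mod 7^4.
r_3 = 1768 (mod 2401)

Hensel: r_{i+1} = r_i − f(r_i)/f′(r_i) mod 7^{i+2}, where f′(x) = 3x². Iterate:
  r_0 = 4 (mod 7)
  r_1 = 4 (mod 49)
  r_2 = 53 (mod 343)
  r_3 = 1768 (mod 2401)
Final: r = 1768 with f(r) ≡ 0 mod 7^4.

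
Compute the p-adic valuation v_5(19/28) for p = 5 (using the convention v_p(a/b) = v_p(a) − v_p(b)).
v_5(19/28) = 0

Factor powers of 5 from the numerator and denominator of the reduced fraction: 19 = 5^0 · 19 and 28 = 5^0 · 28. Apply v_p(a/b) = v_p(a) − v_p(b): v_5(19/28) = 0 − 0 = 0.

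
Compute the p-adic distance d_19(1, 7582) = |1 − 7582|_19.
d_19(1, 7582) = 1/361

Step 1 — x − y = 1 − 7582 = -7581. Step 2 — v_19(-7581) = 2 (factor: -7581 = −(19^2 · 21); the sign does not affect v_p). Step 3 — |x − y|_19 = 19^{-2} = 1/361.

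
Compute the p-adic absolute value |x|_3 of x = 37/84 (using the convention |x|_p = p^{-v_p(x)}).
|37/84|_3 = 3

Step 1 — compute v_3(x) by factoring powers of 3 out of the numerator and denominator: v_3(37/84) = -1. Step 2 — apply |x|_p = p^{-v_p(x)} = 3^{1} = 3.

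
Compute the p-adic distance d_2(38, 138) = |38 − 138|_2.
d_2(38, 138) = 1/4

Step 1 — x − y = 38 − 138 = -100. Step 2 — v_2(-100) = 2 (factor: -100 = −(2^2 · 25); the sign does not affect v_p). Step 3 — |x − y|_2 = 2^{-2} = 1/4.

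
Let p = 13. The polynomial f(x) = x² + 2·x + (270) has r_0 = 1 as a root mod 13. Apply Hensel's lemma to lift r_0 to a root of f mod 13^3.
r_2 = 313 (mod 2197)

Hensel: r_{i+1} = r_i − f(r_i)·(f′(r_i))^{-1} mod 13^{i+2}, f′(x) = 2x + 2. Iterate:
  r_0 = 1 (mod 13)
  r_1 = 144 (mod 169)
  r_2 = 313 (mod 2197)
Final: r = 313 satisfies f(r) ≡ 0 mod 13^3.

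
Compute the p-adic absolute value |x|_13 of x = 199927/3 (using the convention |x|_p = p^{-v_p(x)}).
|199927/3|_13 = 1/28561

Step 1 — compute v_13(x) by factoring powers of 13 out of the numerator and denominator: v_13(199927/3) = 4. Step 2 — apply |x|_p = p^{-v_p(x)} = 13^{-4} = 1/28561.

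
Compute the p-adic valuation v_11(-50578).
v_11(-50578) = 3

v_11(n) is the largest exponent k such that 11^k divides n. Factor out: -50578 = -11^3 · 38. (Sign doesn't affect v_p.) So v_11(-50578) = 3.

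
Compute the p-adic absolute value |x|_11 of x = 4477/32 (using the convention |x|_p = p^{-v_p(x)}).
|4477/32|_11 = 1/121

Step 1 — compute v_11(x) by factoring powers of 11 out of the numerator and denominator: v_11(4477/32) = 2. Step 2 — apply |x|_p = p^{-v_p(x)} = 11^{-2} = 1/121.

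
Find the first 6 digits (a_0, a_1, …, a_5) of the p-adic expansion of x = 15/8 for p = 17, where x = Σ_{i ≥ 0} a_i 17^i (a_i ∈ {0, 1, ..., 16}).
(a_0, …, a_5) = (4, 2, 2, 2, 2, 2)

v_17(15/8) = 0 (numerator and denominator both coprime to 17), so x ∈ ℤ_17^×. Compute digits iteratively via a_i = x_i mod 17, x_{i+1} = (x_i − a_i)/17, with x_0 = x:
  x_0 = 15/8;  a_0 = 4;  x_1 = (x_0 − 4)/17 = -1/8
  x_1 = -1/8;  a_1 = 2;  x_2 = (x_1 − 2)/17 = -1/8
  x_2 = -1/8;  a_2 = 2;  x_3 = (x_2 − 2)/17 = -1/8
  x_3 = -1/8;  a_3 = 2;  x_4 = (x_3 − 2)/17 = -1/8
  x_4 = -1/8;  a_4 = 2;  x_5 = (x_4 − 2)/17 = -1/8
  x_5 = -1/8;  a_5 = 2;  x_6 = (x_5 − 2)/17 = -1/8
Digits: (4, 2, 2, 2, 2, 2).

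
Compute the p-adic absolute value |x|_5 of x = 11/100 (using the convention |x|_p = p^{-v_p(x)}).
|11/100|_5 = 25

Step 1 — compute v_5(x) by factoring powers of 5 out of the numerator and denominator: v_5(11/100) = -2. Step 2 — apply |x|_p = p^{-v_p(x)} = 5^{2} = 25.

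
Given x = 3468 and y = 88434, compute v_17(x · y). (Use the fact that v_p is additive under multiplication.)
v_17(306689112) = 5

v_p(x) = 2 (factor: 3468 = 17^2 · 12); v_p(y) = 3 (factor: 88434 = 17^3 · 18). Additivity: v_p(xy) = v_p(x) + v_p(y) = 2 + 3 = 5. (Direct check: xy = 306689112 = 17^5 · (216).)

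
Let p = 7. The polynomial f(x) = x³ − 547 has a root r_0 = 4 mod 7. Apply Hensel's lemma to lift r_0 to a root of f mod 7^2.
r_1 = 11 (mod 49)

Hensel: r_{i+1} = r_i − f(r_i)/f′(r_i) mod 7^{i+2}, where f′(x) = 3x². Iterate:
  r_0 = 4 (mod 7)
  r_1 = 11 (mod 49)
Final: r = 11 with f(r) ≡ 0 mod 7^2.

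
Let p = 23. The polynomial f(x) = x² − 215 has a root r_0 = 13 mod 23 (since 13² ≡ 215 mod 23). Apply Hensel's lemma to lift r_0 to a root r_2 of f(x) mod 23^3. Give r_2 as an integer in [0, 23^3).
r_2 = 8845 (mod 12167)

Hensel's recurrence: r_{i+1} = r_i − f(r_i)·(f′(r_i))^{-1} mod 23^{i+2}, with f′(x) = 2x. Iterate:
  r_0 = 13 (mod 23)
  r_1 = 381 (mod 529)
  r_2 = 8845 (mod 12167)
Final: r_2 = 8845, and one checks f(r_2) ≡ 0 mod 23^3.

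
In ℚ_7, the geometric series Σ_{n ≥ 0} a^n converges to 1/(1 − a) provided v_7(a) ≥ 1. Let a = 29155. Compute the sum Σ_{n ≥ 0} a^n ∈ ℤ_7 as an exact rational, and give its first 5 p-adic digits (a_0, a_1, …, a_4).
Σ a^n = 1/(1 − a) = -1/29154;  first 5 digits = (1, 0, 0, 1, 5)

v_7(a) = 3 ≥ 1, so the series converges in ℤ_7 to 1/(1 − a) = 1/(1 − 29155) = -1/29154. Expand this rational in ℤ_7: compute digits iteratively via d_i = x_i mod 7, x_{i+1} = (x_i − d_i)/7. The first 5 digits are (1, 0, 0, 1, 5).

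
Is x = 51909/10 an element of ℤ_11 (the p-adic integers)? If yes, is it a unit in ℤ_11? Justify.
x ∈ ℤ_11 but not a unit; v_11(x) = 3 > 0

ℤ_11 = {x ∈ ℚ_11 : v_11(x) ≥ 0} and ℤ_11^× = {x ∈ ℤ_11 : v_11(x) = 0}. Here v_11(51909/10) = v_11(num) − v_11(den) = 3; compare against these criteria.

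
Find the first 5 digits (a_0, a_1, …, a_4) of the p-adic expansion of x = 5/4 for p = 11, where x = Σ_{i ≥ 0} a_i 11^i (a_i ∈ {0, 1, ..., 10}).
(a_0, …, a_4) = (4, 8, 2, 8, 2)

v_11(5/4) = 0 (numerator and denominator both coprime to 11), so x ∈ ℤ_11^×. Compute digits iteratively via a_i = x_i mod 11, x_{i+1} = (x_i − a_i)/11, with x_0 = x:
  x_0 = 5/4;  a_0 = 4;  x_1 = (x_0 − 4)/11 = -1/4
  x_1 = -1/4;  a_1 = 8;  x_2 = (x_1 − 8)/11 = -3/4
  x_2 = -3/4;  a_2 = 2;  x_3 = (x_2 − 2)/11 = -1/4
  x_3 = -1/4;  a_3 = 8;  x_4 = (x_3 − 8)/11 = -3/4
  x_4 = -3/4;  a_4 = 2;  x_5 = (x_4 − 2)/11 = -1/4
Digits: (4, 8, 2, 8, 2).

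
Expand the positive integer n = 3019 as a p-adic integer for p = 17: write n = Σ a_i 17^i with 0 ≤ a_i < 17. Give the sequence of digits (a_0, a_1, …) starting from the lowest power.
(a_0, a_1, …) = (10, 7, 10)

Repeated division by 17 gives the digits low-to-high: 3019 = 10 + 7·17^1 + 10·17^2. Digit sequence: (10, 7, 10).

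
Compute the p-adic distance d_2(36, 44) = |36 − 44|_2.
d_2(36, 44) = 1/8

Step 1 — x − y = 36 − 44 = -8. Step 2 — v_2(-8) = 3 (factor: -8 = −(2^3 · 1); the sign does not affect v_p). Step 3 — |x − y|_2 = 2^{-3} = 1/8.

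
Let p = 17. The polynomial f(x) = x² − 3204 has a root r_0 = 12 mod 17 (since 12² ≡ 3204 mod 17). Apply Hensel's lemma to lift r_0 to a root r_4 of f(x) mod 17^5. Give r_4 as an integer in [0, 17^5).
r_4 = 1411182 (mod 1419857)

Hensel's recurrence: r_{i+1} = r_i − f(r_i)·(f′(r_i))^{-1} mod 17^{i+2}, with f′(x) = 2x. Iterate:
  r_0 = 12 (mod 17)
  r_1 = 284 (mod 289)
  r_2 = 1151 (mod 4913)
  r_3 = 74846 (mod 83521)
  r_4 = 1411182 (mod 1419857)
Final: r_4 = 1411182, and one checks f(r_4) ≡ 0 mod 17^5.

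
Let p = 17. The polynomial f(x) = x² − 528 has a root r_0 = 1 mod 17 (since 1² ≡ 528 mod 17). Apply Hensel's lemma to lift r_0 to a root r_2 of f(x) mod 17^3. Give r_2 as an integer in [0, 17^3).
r_2 = 3010 (mod 4913)

Hensel's recurrence: r_{i+1} = r_i − f(r_i)·(f′(r_i))^{-1} mod 17^{i+2}, with f′(x) = 2x. Iterate:
  r_0 = 1 (mod 17)
  r_1 = 120 (mod 289)
  r_2 = 3010 (mod 4913)
Final: r_2 = 3010, and one checks f(r_2) ≡ 0 mod 17^3.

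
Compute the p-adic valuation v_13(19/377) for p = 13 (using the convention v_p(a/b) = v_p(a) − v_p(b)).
v_13(19/377) = -1

Factor powers of 13 from the numerator and denominator of the reduced fraction: 19 = 13^0 · 19 and 377 = 13^1 · 29. Apply v_p(a/b) = v_p(a) − v_p(b): v_13(19/377) = 0 − 1 = -1.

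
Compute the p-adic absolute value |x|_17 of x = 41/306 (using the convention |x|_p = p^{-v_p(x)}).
|41/306|_17 = 17

Step 1 — compute v_17(x) by factoring powers of 17 out of the numerator and denominator: v_17(41/306) = -1. Step 2 — apply |x|_p = p^{-v_p(x)} = 17^{1} = 17.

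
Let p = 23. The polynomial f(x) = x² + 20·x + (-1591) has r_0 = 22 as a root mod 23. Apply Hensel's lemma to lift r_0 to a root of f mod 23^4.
r_3 = 179537 (mod 279841)

Hensel: r_{i+1} = r_i − f(r_i)·(f′(r_i))^{-1} mod 23^{i+2}, f′(x) = 2x + 20. Iterate:
  r_0 = 22 (mod 23)
  r_1 = 206 (mod 529)
  r_2 = 9199 (mod 12167)
  r_3 = 179537 (mod 279841)
Final: r = 179537 satisfies f(r) ≡ 0 mod 23^4.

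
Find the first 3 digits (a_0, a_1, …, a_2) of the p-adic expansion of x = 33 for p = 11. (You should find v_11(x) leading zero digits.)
(a_0, …, a_2) = (0, 3, 0)

v_11(33) = 1, so a_0 = ... = a_0 = 0. Factor out: x = 11^1 · u with u = 3 a unit in ℤ_11. Expand u iteratively via a_{v+i} = u_i mod 11, u_{i+1} = (u_i − a_{v+i})/11:
  u_0 = 3;  a_1 = 3;  u_1 = (u_0 − 3)/11 = 0
  u_1 = 0;  a_2 = 0;  u_2 = (u_1 − 0)/11 = 0
Digits: (0, 3, 0).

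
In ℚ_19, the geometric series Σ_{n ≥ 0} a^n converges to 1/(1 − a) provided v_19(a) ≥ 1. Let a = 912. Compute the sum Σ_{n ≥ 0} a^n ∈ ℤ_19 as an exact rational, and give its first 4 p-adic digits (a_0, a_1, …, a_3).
Σ a^n = 1/(1 − a) = -1/911;  first 4 digits = (1, 10, 7, 0)

v_19(a) = 1 ≥ 1, so the series converges in ℤ_19 to 1/(1 − a) = 1/(1 − 912) = -1/911. Expand this rational in ℤ_19: compute digits iteratively via d_i = x_i mod 19, x_{i+1} = (x_i − d_i)/19. The first 4 digits are (1, 10, 7, 0).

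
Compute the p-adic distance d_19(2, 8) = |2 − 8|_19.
d_19(2, 8) = 1

Step 1 — x − y = 2 − 8 = -6. Step 2 — v_19(-6) = 0 (factor: -6 = −(19^0 · 6); the sign does not affect v_p). Step 3 — |x − y|_19 = 19^{0} = 1.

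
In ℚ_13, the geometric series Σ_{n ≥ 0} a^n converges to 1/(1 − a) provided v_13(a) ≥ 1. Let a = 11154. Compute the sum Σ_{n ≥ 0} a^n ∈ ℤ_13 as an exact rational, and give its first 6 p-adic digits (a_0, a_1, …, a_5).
Σ a^n = 1/(1 − a) = -1/11153;  first 6 digits = (1, 0, 1, 5, 1, 10)

v_13(a) = 2 ≥ 1, so the series converges in ℤ_13 to 1/(1 − a) = 1/(1 − 11154) = -1/11153. Expand this rational in ℤ_13: compute digits iteratively via d_i = x_i mod 13, x_{i+1} = (x_i − d_i)/13. The first 6 digits are (1, 0, 1, 5, 1, 10).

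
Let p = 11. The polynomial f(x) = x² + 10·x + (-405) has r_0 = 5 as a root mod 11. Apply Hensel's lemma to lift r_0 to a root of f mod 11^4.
r_3 = 2986 (mod 14641)

Hensel: r_{i+1} = r_i − f(r_i)·(f′(r_i))^{-1} mod 11^{i+2}, f′(x) = 2x + 10. Iterate:
  r_0 = 5 (mod 11)
  r_1 = 82 (mod 121)
  r_2 = 324 (mod 1331)
  r_3 = 2986 (mod 14641)
Final: r = 2986 satisfies f(r) ≡ 0 mod 11^4.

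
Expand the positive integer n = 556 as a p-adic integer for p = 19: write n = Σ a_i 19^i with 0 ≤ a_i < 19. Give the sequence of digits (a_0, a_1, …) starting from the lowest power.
(a_0, a_1, …) = (5, 10, 1)

Repeated division by 19 gives the digits low-to-high: 556 = 5 + 10·19^1 + 1·19^2. Digit sequence: (5, 10, 1).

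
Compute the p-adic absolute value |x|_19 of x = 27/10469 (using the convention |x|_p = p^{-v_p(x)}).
|27/10469|_19 = 361

Step 1 — compute v_19(x) by factoring powers of 19 out of the numerator and denominator: v_19(27/10469) = -2. Step 2 — apply |x|_p = p^{-v_p(x)} = 19^{2} = 361.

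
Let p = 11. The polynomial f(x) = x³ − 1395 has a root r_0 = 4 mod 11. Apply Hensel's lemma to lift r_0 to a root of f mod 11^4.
r_3 = 3997 (mod 14641)

Hensel: r_{i+1} = r_i − f(r_i)/f′(r_i) mod 11^{i+2}, where f′(x) = 3x². Iterate:
  r_0 = 4 (mod 11)
  r_1 = 4 (mod 121)
  r_2 = 4 (mod 1331)
  r_3 = 3997 (mod 14641)
Final: r = 3997 with f(r) ≡ 0 mod 11^4.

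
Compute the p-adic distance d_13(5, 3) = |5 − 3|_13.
d_13(5, 3) = 1

Step 1 — x − y = 5 − 3 = 2. Step 2 — v_13(2) = 0 (factor: 2 = (13^0 · 2); the sign does not affect v_p). Step 3 — |x − y|_13 = 13^{0} = 1.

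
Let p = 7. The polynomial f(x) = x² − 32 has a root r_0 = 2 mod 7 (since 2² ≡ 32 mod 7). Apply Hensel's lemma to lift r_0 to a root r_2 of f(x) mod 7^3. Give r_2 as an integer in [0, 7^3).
r_2 = 254 (mod 343)

Hensel's recurrence: r_{i+1} = r_i − f(r_i)·(f′(r_i))^{-1} mod 7^{i+2}, with f′(x) = 2x. Iterate:
  r_0 = 2 (mod 7)
  r_1 = 9 (mod 49)
  r_2 = 254 (mod 343)
Final: r_2 = 254, and one checks f(r_2) ≡ 0 mod 7^3.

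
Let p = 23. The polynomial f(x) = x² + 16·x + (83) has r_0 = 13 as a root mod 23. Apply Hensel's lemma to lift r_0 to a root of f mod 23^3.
r_2 = 1715 (mod 12167)

Hensel: r_{i+1} = r_i − f(r_i)·(f′(r_i))^{-1} mod 23^{i+2}, f′(x) = 2x + 16. Iterate:
  r_0 = 13 (mod 23)
  r_1 = 128 (mod 529)
  r_2 = 1715 (mod 12167)
Final: r = 1715 satisfies f(r) ≡ 0 mod 23^3.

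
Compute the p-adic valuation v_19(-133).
v_19(-133) = 1

v_19(n) is the largest exponent k such that 19^k divides n. Factor out: -133 = -19^1 · 7. (Sign doesn't affect v_p.) So v_19(-133) = 1.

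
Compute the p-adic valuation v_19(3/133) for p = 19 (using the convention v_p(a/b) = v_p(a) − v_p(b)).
v_19(3/133) = -1

Factor powers of 19 from the numerator and denominator of the reduced fraction: 3 = 19^0 · 3 and 133 = 19^1 · 7. Apply v_p(a/b) = v_p(a) − v_p(b): v_19(3/133) = 0 − 1 = -1.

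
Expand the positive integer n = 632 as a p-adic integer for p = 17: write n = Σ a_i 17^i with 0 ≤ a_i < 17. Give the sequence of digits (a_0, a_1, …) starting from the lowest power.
(a_0, a_1, …) = (3, 3, 2)

Repeated division by 17 gives the digits low-to-high: 632 = 3 + 3·17^1 + 2·17^2. Digit sequence: (3, 3, 2).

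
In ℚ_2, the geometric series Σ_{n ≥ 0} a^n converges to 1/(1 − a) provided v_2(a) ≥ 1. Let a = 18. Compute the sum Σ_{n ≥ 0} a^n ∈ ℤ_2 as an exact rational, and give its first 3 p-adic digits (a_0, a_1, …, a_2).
Σ a^n = 1/(1 − a) = -1/17;  first 3 digits = (1, 1, 1)

v_2(a) = 1 ≥ 1, so the series converges in ℤ_2 to 1/(1 − a) = 1/(1 − 18) = -1/17. Expand this rational in ℤ_2: compute digits iteratively via d_i = x_i mod 2, x_{i+1} = (x_i − d_i)/2. The first 3 digits are (1, 1, 1).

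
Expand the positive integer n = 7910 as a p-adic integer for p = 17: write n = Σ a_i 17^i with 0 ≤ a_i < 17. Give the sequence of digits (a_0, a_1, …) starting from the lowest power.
(a_0, a_1, …) = (5, 6, 10, 1)

Repeated division by 17 gives the digits low-to-high: 7910 = 5 + 6·17^1 + 10·17^2 + 1·17^3. Digit sequence: (5, 6, 10, 1).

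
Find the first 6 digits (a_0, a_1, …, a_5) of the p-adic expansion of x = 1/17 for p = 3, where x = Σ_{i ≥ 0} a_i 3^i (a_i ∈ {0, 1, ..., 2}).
(a_0, …, a_5) = (2, 2, 0, 2, 1, 1)

v_3(1/17) = 0 (numerator and denominator both coprime to 3), so x ∈ ℤ_3^×. Compute digits iteratively via a_i = x_i mod 3, x_{i+1} = (x_i − a_i)/3, with x_0 = x:
  x_0 = 1/17;  a_0 = 2;  x_1 = (x_0 − 2)/3 = -11/17
  x_1 = -11/17;  a_1 = 2;  x_2 = (x_1 − 2)/3 = -15/17
  x_2 = -15/17;  a_2 = 0;  x_3 = (x_2 − 0)/3 = -5/17
  x_3 = -5/17;  a_3 = 2;  x_4 = (x_3 − 2)/3 = -13/17
  x_4 = -13/17;  a_4 = 1;  x_5 = (x_4 − 1)/3 = -10/17
  x_5 = -10/17;  a_5 = 1;  x_6 = (x_5 − 1)/3 = -9/17
Digits: (2, 2, 0, 2, 1, 1).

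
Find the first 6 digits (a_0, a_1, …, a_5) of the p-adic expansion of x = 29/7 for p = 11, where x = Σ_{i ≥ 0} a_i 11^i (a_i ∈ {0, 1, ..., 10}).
(a_0, …, a_5) = (1, 5, 9, 7, 4, 9)

v_11(29/7) = 0 (numerator and denominator both coprime to 11), so x ∈ ℤ_11^×. Compute digits iteratively via a_i = x_i mod 11, x_{i+1} = (x_i − a_i)/11, with x_0 = x:
  x_0 = 29/7;  a_0 = 1;  x_1 = (x_0 − 1)/11 = 2/7
  x_1 = 2/7;  a_1 = 5;  x_2 = (x_1 − 5)/11 = -3/7
  x_2 = -3/7;  a_2 = 9;  x_3 = (x_2 − 9)/11 = -6/7
  x_3 = -6/7;  a_3 = 7;  x_4 = (x_3 − 7)/11 = -5/7
  x_4 = -5/7;  a_4 = 4;  x_5 = (x_4 − 4)/11 = -3/7
  x_5 = -3/7;  a_5 = 9;  x_6 = (x_5 − 9)/11 = -6/7
Digits: (1, 5, 9, 7, 4, 9).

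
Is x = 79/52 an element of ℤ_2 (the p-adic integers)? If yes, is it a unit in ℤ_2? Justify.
x ∉ ℤ_2 (v_2(x) = -2 < 0)

ℤ_2 = {x ∈ ℚ_2 : v_2(x) ≥ 0} and ℤ_2^× = {x ∈ ℤ_2 : v_2(x) = 0}. Here v_2(79/52) = v_2(num) − v_2(den) = -2; compare against these criteria.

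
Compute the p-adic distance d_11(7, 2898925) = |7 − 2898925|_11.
d_11(7, 2898925) = 1/161051

Step 1 — x − y = 7 − 2898925 = -2898918. Step 2 — v_11(-2898918) = 5 (factor: -2898918 = −(11^5 · 18); the sign does not affect v_p). Step 3 — |x − y|_11 = 11^{-5} = 1/161051.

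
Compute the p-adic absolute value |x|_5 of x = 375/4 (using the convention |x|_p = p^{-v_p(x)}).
|375/4|_5 = 1/125

Step 1 — compute v_5(x) by factoring powers of 5 out of the numerator and denominator: v_5(375/4) = 3. Step 2 — apply |x|_p = p^{-v_p(x)} = 5^{-3} = 1/125.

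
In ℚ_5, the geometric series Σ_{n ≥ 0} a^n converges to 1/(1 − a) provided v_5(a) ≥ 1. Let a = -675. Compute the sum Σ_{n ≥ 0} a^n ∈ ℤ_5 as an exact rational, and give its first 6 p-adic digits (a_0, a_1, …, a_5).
Σ a^n = 1/(1 − a) = 1/676;  first 6 digits = (1, 0, 3, 4, 2, 0)

v_5(a) = 2 ≥ 1, so the series converges in ℤ_5 to 1/(1 − a) = 1/(1 − (-675)) = 1/676. Expand this rational in ℤ_5: compute digits iteratively via d_i = x_i mod 5, x_{i+1} = (x_i − d_i)/5. The first 6 digits are (1, 0, 3, 4, 2, 0).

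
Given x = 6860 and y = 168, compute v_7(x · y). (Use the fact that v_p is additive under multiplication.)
v_7(1152480) = 4

v_p(x) = 3 (factor: 6860 = 7^3 · 20); v_p(y) = 1 (factor: 168 = 7^1 · 24). Additivity: v_p(xy) = v_p(x) + v_p(y) = 3 + 1 = 4. (Direct check: xy = 1152480 = 7^4 · (480).)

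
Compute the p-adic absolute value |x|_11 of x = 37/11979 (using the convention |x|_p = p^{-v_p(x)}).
|37/11979|_11 = 1331

Step 1 — compute v_11(x) by factoring powers of 11 out of the numerator and denominator: v_11(37/11979) = -3. Step 2 — apply |x|_p = p^{-v_p(x)} = 11^{3} = 1331.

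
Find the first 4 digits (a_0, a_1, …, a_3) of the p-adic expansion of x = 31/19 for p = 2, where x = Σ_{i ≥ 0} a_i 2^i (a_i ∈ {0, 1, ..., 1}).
(a_0, …, a_3) = (1, 0, 1, 0)

v_2(31/19) = 0 (numerator and denominator both coprime to 2), so x ∈ ℤ_2^×. Compute digits iteratively via a_i = x_i mod 2, x_{i+1} = (x_i − a_i)/2, with x_0 = x:
  x_0 = 31/19;  a_0 = 1;  x_1 = (x_0 − 1)/2 = 6/19
  x_1 = 6/19;  a_1 = 0;  x_2 = (x_1 − 0)/2 = 3/19
  x_2 = 3/19;  a_2 = 1;  x_3 = (x_2 − 1)/2 = -8/19
  x_3 = -8/19;  a_3 = 0;  x_4 = (x_3 − 0)/2 = -4/19
Digits: (1, 0, 1, 0).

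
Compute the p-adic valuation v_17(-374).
v_17(-374) = 1

v_17(n) is the largest exponent k such that 17^k divides n. Factor out: -374 = -17^1 · 22. (Sign doesn't affect v_p.) So v_17(-374) = 1.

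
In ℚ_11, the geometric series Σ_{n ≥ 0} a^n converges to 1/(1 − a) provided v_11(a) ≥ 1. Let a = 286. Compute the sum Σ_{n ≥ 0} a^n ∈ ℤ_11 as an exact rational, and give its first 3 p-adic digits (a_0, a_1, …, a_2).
Σ a^n = 1/(1 − a) = -1/285;  first 3 digits = (1, 4, 7)

v_11(a) = 1 ≥ 1, so the series converges in ℤ_11 to 1/(1 − a) = 1/(1 − 286) = -1/285. Expand this rational in ℤ_11: compute digits iteratively via d_i = x_i mod 11, x_{i+1} = (x_i − d_i)/11. The first 3 digits are (1, 4, 7).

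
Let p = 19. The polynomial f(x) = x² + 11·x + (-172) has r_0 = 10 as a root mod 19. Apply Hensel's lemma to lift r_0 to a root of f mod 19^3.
r_2 = 789 (mod 6859)

Hensel: r_{i+1} = r_i − f(r_i)·(f′(r_i))^{-1} mod 19^{i+2}, f′(x) = 2x + 11. Iterate:
  r_0 = 10 (mod 19)
  r_1 = 67 (mod 361)
  r_2 = 789 (mod 6859)
Final: r = 789 satisfies f(r) ≡ 0 mod 19^3.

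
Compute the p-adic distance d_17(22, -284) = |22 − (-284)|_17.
d_17(22, -284) = 1/17

Step 1 — x − y = 22 − (-284) = 306. Step 2 — v_17(306) = 1 (factor: 306 = (17^1 · 18); the sign does not affect v_p). Step 3 — |x − y|_17 = 17^{-1} = 1/17.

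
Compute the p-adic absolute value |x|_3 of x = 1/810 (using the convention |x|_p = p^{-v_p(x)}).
|1/810|_3 = 81

Step 1 — compute v_3(x) by factoring powers of 3 out of the numerator and denominator: v_3(1/810) = -4. Step 2 — apply |x|_p = p^{-v_p(x)} = 3^{4} = 81.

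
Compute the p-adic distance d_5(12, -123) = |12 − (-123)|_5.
d_5(12, -123) = 1/5

Step 1 — x − y = 12 − (-123) = 135. Step 2 — v_5(135) = 1 (factor: 135 = (5^1 · 27); the sign does not affect v_p). Step 3 — |x − y|_5 = 5^{-1} = 1/5.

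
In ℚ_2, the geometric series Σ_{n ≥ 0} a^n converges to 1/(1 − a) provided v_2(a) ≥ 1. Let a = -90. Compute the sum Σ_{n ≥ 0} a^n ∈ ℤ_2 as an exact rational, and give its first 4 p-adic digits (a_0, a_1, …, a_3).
Σ a^n = 1/(1 − a) = 1/91;  first 4 digits = (1, 1, 0, 0)

v_2(a) = 1 ≥ 1, so the series converges in ℤ_2 to 1/(1 − a) = 1/(1 − (-90)) = 1/91. Expand this rational in ℤ_2: compute digits iteratively via d_i = x_i mod 2, x_{i+1} = (x_i − d_i)/2. The first 4 digits are (1, 1, 0, 0).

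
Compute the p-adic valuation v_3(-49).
v_3(-49) = 0

v_3(n) is the largest exponent k such that 3^k divides n. Factor out: -49 = -3^0 · 49. (Sign doesn't affect v_p.) So v_3(-49) = 0.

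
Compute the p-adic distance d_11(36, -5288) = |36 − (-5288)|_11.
d_11(36, -5288) = 1/1331

Step 1 — x − y = 36 − (-5288) = 5324. Step 2 — v_11(5324) = 3 (factor: 5324 = (11^3 · 4); the sign does not affect v_p). Step 3 — |x − y|_11 = 11^{-3} = 1/1331.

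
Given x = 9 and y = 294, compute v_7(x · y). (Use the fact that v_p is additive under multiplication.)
v_7(2646) = 2

v_p(x) = 0 (factor: 9 = 7^0 · 9); v_p(y) = 2 (factor: 294 = 7^2 · 6). Additivity: v_p(xy) = v_p(x) + v_p(y) = 0 + 2 = 2. (Direct check: xy = 2646 = 7^2 · (54).)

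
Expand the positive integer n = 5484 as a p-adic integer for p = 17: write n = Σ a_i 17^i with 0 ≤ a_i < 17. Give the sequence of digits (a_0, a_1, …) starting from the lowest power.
(a_0, a_1, …) = (10, 16, 1, 1)

Repeated division by 17 gives the digits low-to-high: 5484 = 10 + 16·17^1 + 1·17^2 + 1·17^3. Digit sequence: (10, 16, 1, 1).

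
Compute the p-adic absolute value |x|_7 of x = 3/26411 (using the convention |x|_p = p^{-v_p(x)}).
|3/26411|_7 = 2401

Step 1 — compute v_7(x) by factoring powers of 7 out of the numerator and denominator: v_7(3/26411) = -4. Step 2 — apply |x|_p = p^{-v_p(x)} = 7^{4} = 2401.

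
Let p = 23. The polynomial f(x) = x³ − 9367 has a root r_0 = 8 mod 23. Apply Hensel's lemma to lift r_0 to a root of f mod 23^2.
r_1 = 123 (mod 529)

Hensel: r_{i+1} = r_i − f(r_i)/f′(r_i) mod 23^{i+2}, where f′(x) = 3x². Iterate:
  r_0 = 8 (mod 23)
  r_1 = 123 (mod 529)
Final: r = 123 with f(r) ≡ 0 mod 23^2.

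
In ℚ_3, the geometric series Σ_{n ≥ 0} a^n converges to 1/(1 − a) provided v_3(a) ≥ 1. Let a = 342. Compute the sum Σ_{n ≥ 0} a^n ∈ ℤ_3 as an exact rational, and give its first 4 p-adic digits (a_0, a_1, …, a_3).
Σ a^n = 1/(1 − a) = -1/341;  first 4 digits = (1, 0, 2, 0)

v_3(a) = 2 ≥ 1, so the series converges in ℤ_3 to 1/(1 − a) = 1/(1 − 342) = -1/341. Expand this rational in ℤ_3: compute digits iteratively via d_i = x_i mod 3, x_{i+1} = (x_i − d_i)/3. The first 4 digits are (1, 0, 2, 0).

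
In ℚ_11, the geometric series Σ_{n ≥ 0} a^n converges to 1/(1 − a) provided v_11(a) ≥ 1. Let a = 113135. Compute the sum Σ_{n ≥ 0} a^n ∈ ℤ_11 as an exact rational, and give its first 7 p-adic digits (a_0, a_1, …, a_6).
Σ a^n = 1/(1 − a) = -1/113134;  first 7 digits = (1, 0, 0, 8, 7, 0, 9)

v_11(a) = 3 ≥ 1, so the series converges in ℤ_11 to 1/(1 − a) = 1/(1 − 113135) = -1/113134. Expand this rational in ℤ_11: compute digits iteratively via d_i = x_i mod 11, x_{i+1} = (x_i − d_i)/11. The first 7 digits are (1, 0, 0, 8, 7, 0, 9).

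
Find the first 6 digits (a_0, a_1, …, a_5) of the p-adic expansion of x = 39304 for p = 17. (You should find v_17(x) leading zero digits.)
(a_0, …, a_5) = (0, 0, 0, 8, 0, 0)

v_17(39304) = 3, so a_0 = ... = a_2 = 0. Factor out: x = 17^3 · u with u = 8 a unit in ℤ_17. Expand u iteratively via a_{v+i} = u_i mod 17, u_{i+1} = (u_i − a_{v+i})/17:
  u_0 = 8;  a_3 = 8;  u_1 = (u_0 − 8)/17 = 0
  u_1 = 0;  a_4 = 0;  u_2 = (u_1 − 0)/17 = 0
  u_2 = 0;  a_5 = 0;  u_3 = (u_2 − 0)/17 = 0
Digits: (0, 0, 0, 8, 0, 0).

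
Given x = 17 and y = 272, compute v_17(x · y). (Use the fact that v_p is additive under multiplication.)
v_17(4624) = 2

v_p(x) = 1 (factor: 17 = 17^1 · 1); v_p(y) = 1 (factor: 272 = 17^1 · 16). Additivity: v_p(xy) = v_p(x) + v_p(y) = 1 + 1 = 2. (Direct check: xy = 4624 = 17^2 · (16).)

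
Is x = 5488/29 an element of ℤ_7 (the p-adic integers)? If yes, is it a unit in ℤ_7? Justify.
x ∈ ℤ_7 but not a unit; v_7(x) = 3 > 0

ℤ_7 = {x ∈ ℚ_7 : v_7(x) ≥ 0} and ℤ_7^× = {x ∈ ℤ_7 : v_7(x) = 0}. Here v_7(5488/29) = v_7(num) − v_7(den) = 3; compare against these criteria.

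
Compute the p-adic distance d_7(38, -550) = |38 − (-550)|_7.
d_7(38, -550) = 1/49

Step 1 — x − y = 38 − (-550) = 588. Step 2 — v_7(588) = 2 (factor: 588 = (7^2 · 12); the sign does not affect v_p). Step 3 — |x − y|_7 = 7^{-2} = 1/49.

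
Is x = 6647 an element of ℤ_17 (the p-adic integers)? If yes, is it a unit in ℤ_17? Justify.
x ∈ ℤ_17 but not a unit; v_17(x) = 2 > 0

ℤ_17 = {x ∈ ℚ_17 : v_17(x) ≥ 0} and ℤ_17^× = {x ∈ ℤ_17 : v_17(x) = 0}. Here v_17(6647) = v_17(num) − v_17(den) = 2; compare against these criteria.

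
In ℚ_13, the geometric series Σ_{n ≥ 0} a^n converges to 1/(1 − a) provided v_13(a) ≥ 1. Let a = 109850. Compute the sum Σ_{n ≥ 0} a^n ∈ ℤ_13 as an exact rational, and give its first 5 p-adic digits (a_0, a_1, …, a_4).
Σ a^n = 1/(1 − a) = -1/109849;  first 5 digits = (1, 0, 0, 11, 3)

v_13(a) = 3 ≥ 1, so the series converges in ℤ_13 to 1/(1 − a) = 1/(1 − 109850) = -1/109849. Expand this rational in ℤ_13: compute digits iteratively via d_i = x_i mod 13, x_{i+1} = (x_i − d_i)/13. The first 5 digits are (1, 0, 0, 11, 3).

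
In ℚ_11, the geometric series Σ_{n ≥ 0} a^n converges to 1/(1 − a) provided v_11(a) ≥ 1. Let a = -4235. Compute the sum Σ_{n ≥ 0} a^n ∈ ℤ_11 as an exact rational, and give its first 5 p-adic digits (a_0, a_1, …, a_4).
Σ a^n = 1/(1 − a) = 1/4236;  first 5 digits = (1, 0, 9, 7, 3)

v_11(a) = 2 ≥ 1, so the series converges in ℤ_11 to 1/(1 − a) = 1/(1 − (-4235)) = 1/4236. Expand this rational in ℤ_11: compute digits iteratively via d_i = x_i mod 11, x_{i+1} = (x_i − d_i)/11. The first 5 digits are (1, 0, 9, 7, 3).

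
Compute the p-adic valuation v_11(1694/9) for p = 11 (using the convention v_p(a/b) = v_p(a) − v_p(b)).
v_11(1694/9) = 2

Factor powers of 11 from the numerator and denominator of the reduced fraction: 1694 = 11^2 · 14 and 9 = 11^0 · 9. Apply v_p(a/b) = v_p(a) − v_p(b): v_11(1694/9) = 2 − 0 = 2.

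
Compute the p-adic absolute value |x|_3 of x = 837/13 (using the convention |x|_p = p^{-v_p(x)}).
|837/13|_3 = 1/27

Step 1 — compute v_3(x) by factoring powers of 3 out of the numerator and denominator: v_3(837/13) = 3. Step 2 — apply |x|_p = p^{-v_p(x)} = 3^{-3} = 1/27.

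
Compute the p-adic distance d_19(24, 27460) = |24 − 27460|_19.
d_19(24, 27460) = 1/6859

Step 1 — x − y = 24 − 27460 = -27436. Step 2 — v_19(-27436) = 3 (factor: -27436 = −(19^3 · 4); the sign does not affect v_p). Step 3 — |x − y|_19 = 19^{-3} = 1/6859.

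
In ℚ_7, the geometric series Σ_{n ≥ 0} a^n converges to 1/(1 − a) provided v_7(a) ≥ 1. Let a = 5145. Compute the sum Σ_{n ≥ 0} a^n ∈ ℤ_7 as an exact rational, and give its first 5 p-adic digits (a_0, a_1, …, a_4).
Σ a^n = 1/(1 − a) = -1/5144;  first 5 digits = (1, 0, 0, 1, 2)

v_7(a) = 3 ≥ 1, so the series converges in ℤ_7 to 1/(1 − a) = 1/(1 − 5145) = -1/5144. Expand this rational in ℤ_7: compute digits iteratively via d_i = x_i mod 7, x_{i+1} = (x_i − d_i)/7. The first 5 digits are (1, 0, 0, 1, 2).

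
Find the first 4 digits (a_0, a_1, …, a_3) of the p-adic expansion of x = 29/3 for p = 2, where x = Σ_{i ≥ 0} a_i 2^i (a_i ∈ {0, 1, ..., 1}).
(a_0, …, a_3) = (1, 1, 1, 1)

v_2(29/3) = 0 (numerator and denominator both coprime to 2), so x ∈ ℤ_2^×. Compute digits iteratively via a_i = x_i mod 2, x_{i+1} = (x_i − a_i)/2, with x_0 = x:
  x_0 = 29/3;  a_0 = 1;  x_1 = (x_0 − 1)/2 = 13/3
  x_1 = 13/3;  a_1 = 1;  x_2 = (x_1 − 1)/2 = 5/3
  x_2 = 5/3;  a_2 = 1;  x_3 = (x_2 − 1)/2 = 1/3
  x_3 = 1/3;  a_3 = 1;  x_4 = (x_3 − 1)/2 = -1/3
Digits: (1, 1, 1, 1).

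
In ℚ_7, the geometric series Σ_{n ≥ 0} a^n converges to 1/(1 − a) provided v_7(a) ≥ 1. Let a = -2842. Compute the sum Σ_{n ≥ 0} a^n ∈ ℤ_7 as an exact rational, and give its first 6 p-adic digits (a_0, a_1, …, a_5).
Σ a^n = 1/(1 − a) = 1/2843;  first 6 digits = (1, 0, 5, 5, 2, 4)

v_7(a) = 2 ≥ 1, so the series converges in ℤ_7 to 1/(1 − a) = 1/(1 − (-2842)) = 1/2843. Expand this rational in ℤ_7: compute digits iteratively via d_i = x_i mod 7, x_{i+1} = (x_i − d_i)/7. The first 6 digits are (1, 0, 5, 5, 2, 4).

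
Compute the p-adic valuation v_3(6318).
v_3(6318) = 5

v_3(n) is the largest exponent k such that 3^k divides n. Factor out: 6318 = 3^5 · 26. (Sign doesn't affect v_p.) So v_3(6318) = 5.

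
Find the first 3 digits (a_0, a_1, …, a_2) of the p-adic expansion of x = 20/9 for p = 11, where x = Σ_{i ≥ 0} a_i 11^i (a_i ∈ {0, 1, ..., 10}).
(a_0, …, a_2) = (1, 5, 2)

v_11(20/9) = 0 (numerator and denominator both coprime to 11), so x ∈ ℤ_11^×. Compute digits iteratively via a_i = x_i mod 11, x_{i+1} = (x_i − a_i)/11, with x_0 = x:
  x_0 = 20/9;  a_0 = 1;  x_1 = (x_0 − 1)/11 = 1/9
  x_1 = 1/9;  a_1 = 5;  x_2 = (x_1 − 5)/11 = -4/9
  x_2 = -4/9;  a_2 = 2;  x_3 = (x_2 − 2)/11 = -2/9
Digits: (1, 5, 2).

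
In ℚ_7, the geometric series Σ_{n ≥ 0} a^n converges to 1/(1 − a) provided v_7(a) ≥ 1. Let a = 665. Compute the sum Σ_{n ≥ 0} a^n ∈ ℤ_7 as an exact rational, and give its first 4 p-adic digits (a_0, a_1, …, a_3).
Σ a^n = 1/(1 − a) = -1/664;  first 4 digits = (1, 4, 1, 4)

v_7(a) = 1 ≥ 1, so the series converges in ℤ_7 to 1/(1 − a) = 1/(1 − 665) = -1/664. Expand this rational in ℤ_7: compute digits iteratively via d_i = x_i mod 7, x_{i+1} = (x_i − d_i)/7. The first 4 digits are (1, 4, 1, 4).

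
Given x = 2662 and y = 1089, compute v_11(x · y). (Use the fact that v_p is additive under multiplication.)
v_11(2898918) = 5

v_p(x) = 3 (factor: 2662 = 11^3 · 2); v_p(y) = 2 (factor: 1089 = 11^2 · 9). Additivity: v_p(xy) = v_p(x) + v_p(y) = 3 + 2 = 5. (Direct check: xy = 2898918 = 11^5 · (18).)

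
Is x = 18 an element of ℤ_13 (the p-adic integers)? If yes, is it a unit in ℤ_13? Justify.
x ∈ ℤ_13^× (unit); v_13(x) = 0

ℤ_13 = {x ∈ ℚ_13 : v_13(x) ≥ 0} and ℤ_13^× = {x ∈ ℤ_13 : v_13(x) = 0}. Here v_13(18) = v_13(num) − v_13(den) = 0; compare against these criteria.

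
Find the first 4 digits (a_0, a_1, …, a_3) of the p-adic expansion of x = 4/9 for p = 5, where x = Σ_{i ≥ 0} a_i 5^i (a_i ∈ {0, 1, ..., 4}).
(a_0, …, a_3) = (1, 1, 2, 4)

v_5(4/9) = 0 (numerator and denominator both coprime to 5), so x ∈ ℤ_5^×. Compute digits iteratively via a_i = x_i mod 5, x_{i+1} = (x_i − a_i)/5, with x_0 = x:
  x_0 = 4/9;  a_0 = 1;  x_1 = (x_0 − 1)/5 = -1/9
  x_1 = -1/9;  a_1 = 1;  x_2 = (x_1 − 1)/5 = -2/9
  x_2 = -2/9;  a_2 = 2;  x_3 = (x_2 − 2)/5 = -4/9
  x_3 = -4/9;  a_3 = 4;  x_4 = (x_3 − 4)/5 = -8/9
Digits: (1, 1, 2, 4).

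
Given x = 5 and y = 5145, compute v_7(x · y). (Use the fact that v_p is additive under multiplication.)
v_7(25725) = 3

v_p(x) = 0 (factor: 5 = 7^0 · 5); v_p(y) = 3 (factor: 5145 = 7^3 · 15). Additivity: v_p(xy) = v_p(x) + v_p(y) = 0 + 3 = 3. (Direct check: xy = 25725 = 7^3 · (75).)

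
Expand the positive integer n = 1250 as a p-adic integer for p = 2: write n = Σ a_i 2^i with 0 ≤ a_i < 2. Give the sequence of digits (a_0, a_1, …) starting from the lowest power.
(a_0, a_1, …) = (0, 1, 0, 0, 0, 1, 1, 1, 0, 0, 1)

Repeated division by 2 gives the digits low-to-high: 1250 = 1·2^1 + 1·2^5 + 1·2^6 + 1·2^7 + 1·2^10. Digit sequence: (0, 1, 0, 0, 0, 1, 1, 1, 0, 0, 1).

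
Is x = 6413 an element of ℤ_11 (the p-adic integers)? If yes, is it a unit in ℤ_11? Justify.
x ∈ ℤ_11 but not a unit; v_11(x) = 2 > 0

ℤ_11 = {x ∈ ℚ_11 : v_11(x) ≥ 0} and ℤ_11^× = {x ∈ ℤ_11 : v_11(x) = 0}. Here v_11(6413) = v_11(num) − v_11(den) = 2; compare against these criteria.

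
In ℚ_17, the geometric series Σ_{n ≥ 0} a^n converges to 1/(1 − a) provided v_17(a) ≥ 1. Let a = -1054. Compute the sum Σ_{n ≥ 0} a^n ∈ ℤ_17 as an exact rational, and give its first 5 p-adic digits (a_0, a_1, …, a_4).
Σ a^n = 1/(1 − a) = 1/1055;  first 5 digits = (1, 6, 15, 16, 5)

v_17(a) = 1 ≥ 1, so the series converges in ℤ_17 to 1/(1 − a) = 1/(1 − (-1054)) = 1/1055. Expand this rational in ℤ_17: compute digits iteratively via d_i = x_i mod 17, x_{i+1} = (x_i − d_i)/17. The first 5 digits are (1, 6, 15, 16, 5).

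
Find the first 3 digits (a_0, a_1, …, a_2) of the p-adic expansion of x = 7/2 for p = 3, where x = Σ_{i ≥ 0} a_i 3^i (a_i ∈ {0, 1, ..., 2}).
(a_0, …, a_2) = (2, 2, 1)

v_3(7/2) = 0 (numerator and denominator both coprime to 3), so x ∈ ℤ_3^×. Compute digits iteratively via a_i = x_i mod 3, x_{i+1} = (x_i − a_i)/3, with x_0 = x:
  x_0 = 7/2;  a_0 = 2;  x_1 = (x_0 − 2)/3 = 1/2
  x_1 = 1/2;  a_1 = 2;  x_2 = (x_1 − 2)/3 = -1/2
  x_2 = -1/2;  a_2 = 1;  x_3 = (x_2 − 1)/3 = -1/2
Digits: (2, 2, 1).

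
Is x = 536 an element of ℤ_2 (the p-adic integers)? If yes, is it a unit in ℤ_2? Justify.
x ∈ ℤ_2 but not a unit; v_2(x) = 3 > 0

ℤ_2 = {x ∈ ℚ_2 : v_2(x) ≥ 0} and ℤ_2^× = {x ∈ ℤ_2 : v_2(x) = 0}. Here v_2(536) = v_2(num) − v_2(den) = 3; compare against these criteria.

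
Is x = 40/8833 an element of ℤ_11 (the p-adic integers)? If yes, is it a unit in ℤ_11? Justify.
x ∉ ℤ_11 (v_11(x) = -2 < 0)

ℤ_11 = {x ∈ ℚ_11 : v_11(x) ≥ 0} and ℤ_11^× = {x ∈ ℤ_11 : v_11(x) = 0}. Here v_11(40/8833) = v_11(num) − v_11(den) = -2; compare against these criteria.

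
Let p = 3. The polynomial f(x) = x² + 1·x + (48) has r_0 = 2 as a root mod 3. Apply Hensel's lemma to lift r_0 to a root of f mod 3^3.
r_2 = 2 (mod 27)

Hensel: r_{i+1} = r_i − f(r_i)·(f′(r_i))^{-1} mod 3^{i+2}, f′(x) = 2x + 1. Iterate:
  r_0 = 2 (mod 3)
  r_1 = 2 (mod 9)
  r_2 = 2 (mod 27)
Final: r = 2 satisfies f(r) ≡ 0 mod 3^3.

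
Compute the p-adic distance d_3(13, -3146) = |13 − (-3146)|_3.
d_3(13, -3146) = 1/243

Step 1 — x − y = 13 − (-3146) = 3159. Step 2 — v_3(3159) = 5 (factor: 3159 = (3^5 · 13); the sign does not affect v_p). Step 3 — |x − y|_3 = 3^{-5} = 1/243.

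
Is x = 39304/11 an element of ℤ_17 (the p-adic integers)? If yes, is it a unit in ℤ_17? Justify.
x ∈ ℤ_17 but not a unit; v_17(x) = 3 > 0

ℤ_17 = {x ∈ ℚ_17 : v_17(x) ≥ 0} and ℤ_17^× = {x ∈ ℤ_17 : v_17(x) = 0}. Here v_17(39304/11) = v_17(num) − v_17(den) = 3; compare against these criteria.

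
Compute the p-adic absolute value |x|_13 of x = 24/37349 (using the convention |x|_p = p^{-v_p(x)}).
|24/37349|_13 = 2197

Step 1 — compute v_13(x) by factoring powers of 13 out of the numerator and denominator: v_13(24/37349) = -3. Step 2 — apply |x|_p = p^{-v_p(x)} = 13^{3} = 2197.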